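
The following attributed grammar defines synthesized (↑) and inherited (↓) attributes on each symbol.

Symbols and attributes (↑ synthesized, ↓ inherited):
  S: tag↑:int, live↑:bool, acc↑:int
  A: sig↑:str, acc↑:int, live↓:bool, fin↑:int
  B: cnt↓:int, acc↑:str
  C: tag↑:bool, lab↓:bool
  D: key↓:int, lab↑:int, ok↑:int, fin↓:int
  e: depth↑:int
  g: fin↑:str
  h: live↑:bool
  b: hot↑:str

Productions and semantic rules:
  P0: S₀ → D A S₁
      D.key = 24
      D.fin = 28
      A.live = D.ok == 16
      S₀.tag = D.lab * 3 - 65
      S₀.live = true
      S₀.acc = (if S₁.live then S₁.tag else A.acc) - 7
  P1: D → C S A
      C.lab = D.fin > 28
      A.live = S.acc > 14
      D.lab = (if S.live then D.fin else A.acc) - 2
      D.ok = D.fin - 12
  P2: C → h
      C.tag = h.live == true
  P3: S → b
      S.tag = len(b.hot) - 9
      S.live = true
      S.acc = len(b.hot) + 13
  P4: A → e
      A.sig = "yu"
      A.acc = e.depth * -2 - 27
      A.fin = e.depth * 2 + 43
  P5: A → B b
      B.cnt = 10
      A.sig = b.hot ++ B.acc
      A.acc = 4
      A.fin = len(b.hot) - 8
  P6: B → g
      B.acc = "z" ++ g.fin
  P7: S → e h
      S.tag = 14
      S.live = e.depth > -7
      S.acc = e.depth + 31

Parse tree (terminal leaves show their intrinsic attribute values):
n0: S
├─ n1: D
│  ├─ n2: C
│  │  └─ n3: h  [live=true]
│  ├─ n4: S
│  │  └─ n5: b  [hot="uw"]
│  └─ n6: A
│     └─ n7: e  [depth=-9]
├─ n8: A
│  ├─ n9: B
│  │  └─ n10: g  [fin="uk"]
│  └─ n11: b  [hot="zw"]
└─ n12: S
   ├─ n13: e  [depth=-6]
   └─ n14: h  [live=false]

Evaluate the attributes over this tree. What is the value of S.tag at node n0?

1. n1.key = 24  [24]
2. n1.fin = 28  [28]
3. n2.lab = false  [D.fin > 28]
4. n3.live = true  [terminal]
5. n2.tag = true  [h.live == true]
6. n5.hot = "uw"  [terminal]
7. n4.tag = -7  [len(b.hot) - 9]
8. n4.live = true  [true]
9. n4.acc = 15  [len(b.hot) + 13]
10. n6.live = true  [S.acc > 14]
11. n7.depth = -9  [terminal]
12. n6.sig = "yu"  ["yu"]
13. n6.acc = -9  [e.depth * -2 - 27]
14. n6.fin = 25  [e.depth * 2 + 43]
15. n1.lab = 26  [(if S.live then D.fin else A.acc) - 2]
16. n1.ok = 16  [D.fin - 12]
17. n8.live = true  [D.ok == 16]
18. n9.cnt = 10  [10]
19. n10.fin = "uk"  [terminal]
20. n9.acc = "zuk"  ["z" ++ g.fin]
21. n11.hot = "zw"  [terminal]
22. n8.sig = "zwzuk"  [b.hot ++ B.acc]
23. n8.acc = 4  [4]
24. n8.fin = -6  [len(b.hot) - 8]
25. n13.depth = -6  [terminal]
26. n14.live = false  [terminal]
27. n12.tag = 14  [14]
28. n12.live = true  [e.depth > -7]
29. n12.acc = 25  [e.depth + 31]
30. n0.tag = 13  [D.lab * 3 - 65]
31. n0.live = true  [true]
32. n0.acc = 7  [(if S₁.live then S₁.tag else A.acc) - 7]

13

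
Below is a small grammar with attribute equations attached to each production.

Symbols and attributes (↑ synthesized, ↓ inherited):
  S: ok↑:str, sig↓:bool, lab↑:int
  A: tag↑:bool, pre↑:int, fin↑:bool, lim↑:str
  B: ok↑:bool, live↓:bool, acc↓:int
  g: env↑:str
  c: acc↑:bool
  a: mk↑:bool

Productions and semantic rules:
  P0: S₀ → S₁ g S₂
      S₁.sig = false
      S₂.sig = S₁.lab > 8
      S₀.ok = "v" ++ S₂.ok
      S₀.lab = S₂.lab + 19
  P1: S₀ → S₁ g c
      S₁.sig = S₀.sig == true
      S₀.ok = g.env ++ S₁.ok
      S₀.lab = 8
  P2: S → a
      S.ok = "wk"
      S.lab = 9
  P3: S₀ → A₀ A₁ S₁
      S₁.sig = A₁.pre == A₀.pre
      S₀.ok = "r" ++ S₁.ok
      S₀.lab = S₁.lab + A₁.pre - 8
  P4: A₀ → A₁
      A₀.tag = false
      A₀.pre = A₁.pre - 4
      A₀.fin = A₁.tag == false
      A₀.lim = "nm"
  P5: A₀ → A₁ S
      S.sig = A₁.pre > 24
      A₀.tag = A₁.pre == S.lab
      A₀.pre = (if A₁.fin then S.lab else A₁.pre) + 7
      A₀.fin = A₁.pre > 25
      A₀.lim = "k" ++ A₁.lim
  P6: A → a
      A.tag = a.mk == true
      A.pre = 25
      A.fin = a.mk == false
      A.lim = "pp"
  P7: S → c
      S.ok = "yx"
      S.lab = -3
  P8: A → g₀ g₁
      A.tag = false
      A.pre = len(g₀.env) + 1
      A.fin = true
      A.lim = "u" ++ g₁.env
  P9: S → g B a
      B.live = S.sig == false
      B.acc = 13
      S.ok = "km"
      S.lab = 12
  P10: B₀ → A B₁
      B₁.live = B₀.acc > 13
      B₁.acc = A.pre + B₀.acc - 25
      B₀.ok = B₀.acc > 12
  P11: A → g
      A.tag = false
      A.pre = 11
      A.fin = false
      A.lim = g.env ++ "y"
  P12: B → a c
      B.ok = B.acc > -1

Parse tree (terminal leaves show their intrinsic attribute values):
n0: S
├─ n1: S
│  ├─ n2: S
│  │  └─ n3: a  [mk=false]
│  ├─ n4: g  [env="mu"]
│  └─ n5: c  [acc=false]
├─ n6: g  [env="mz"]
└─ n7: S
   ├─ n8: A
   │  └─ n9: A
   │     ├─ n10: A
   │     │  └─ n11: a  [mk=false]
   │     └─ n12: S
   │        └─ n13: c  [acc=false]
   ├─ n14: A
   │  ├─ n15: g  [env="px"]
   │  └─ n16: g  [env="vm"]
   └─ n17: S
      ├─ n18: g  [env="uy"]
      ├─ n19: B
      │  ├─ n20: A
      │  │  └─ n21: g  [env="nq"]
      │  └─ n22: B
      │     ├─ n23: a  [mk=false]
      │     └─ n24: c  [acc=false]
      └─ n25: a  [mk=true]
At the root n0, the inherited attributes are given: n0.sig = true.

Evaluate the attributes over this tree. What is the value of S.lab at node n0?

1. n0.sig = true  [given at root]
2. n1.sig = false  [false]
3. n2.sig = false  [S₀.sig == true]
4. n3.mk = false  [terminal]
5. n2.ok = "wk"  ["wk"]
6. n2.lab = 9  [9]
7. n4.env = "mu"  [terminal]
8. n5.acc = false  [terminal]
9. n1.ok = "muwk"  [g.env ++ S₁.ok]
10. n1.lab = 8  [8]
11. n6.env = "mz"  [terminal]
12. n7.sig = false  [S₁.lab > 8]
13. n11.mk = false  [terminal]
14. n10.tag = false  [a.mk == true]
15. n10.pre = 25  [25]
16. n10.fin = true  [a.mk == false]
17. n10.lim = "pp"  ["pp"]
18. n12.sig = true  [A₁.pre > 24]
19. n13.acc = false  [terminal]
20. n12.ok = "yx"  ["yx"]
21. n12.lab = -3  [-3]
22. n9.tag = false  [A₁.pre == S.lab]
23. n9.pre = 4  [(if A₁.fin then S.lab else A₁.pre) + 7]
24. n9.fin = false  [A₁.pre > 25]
25. n9.lim = "kpp"  ["k" ++ A₁.lim]
26. n8.tag = false  [false]
27. n8.pre = 0  [A₁.pre - 4]
28. n8.fin = true  [A₁.tag == false]
29. n8.lim = "nm"  ["nm"]
30. n15.env = "px"  [terminal]
31. n16.env = "vm"  [terminal]
32. n14.tag = false  [false]
33. n14.pre = 3  [len(g₀.env) + 1]
34. n14.fin = true  [true]
35. n14.lim = "uvm"  ["u" ++ g₁.env]
36. n17.sig = false  [A₁.pre == A₀.pre]
37. n18.env = "uy"  [terminal]
38. n19.live = true  [S.sig == false]
39. n19.acc = 13  [13]
40. n21.env = "nq"  [terminal]
41. n20.tag = false  [false]
42. n20.pre = 11  [11]
43. n20.fin = false  [false]
44. n20.lim = "nqy"  [g.env ++ "y"]
45. n22.live = false  [B₀.acc > 13]
46. n22.acc = -1  [A.pre + B₀.acc - 25]
47. n23.mk = false  [terminal]
48. n24.acc = false  [terminal]
49. n22.ok = false  [B.acc > -1]
50. n19.ok = true  [B₀.acc > 12]
51. n25.mk = true  [terminal]
52. n17.ok = "km"  ["km"]
53. n17.lab = 12  [12]
54. n7.ok = "rkm"  ["r" ++ S₁.ok]
55. n7.lab = 7  [S₁.lab + A₁.pre - 8]
56. n0.ok = "vrkm"  ["v" ++ S₂.ok]
57. n0.lab = 26  [S₂.lab + 19]

26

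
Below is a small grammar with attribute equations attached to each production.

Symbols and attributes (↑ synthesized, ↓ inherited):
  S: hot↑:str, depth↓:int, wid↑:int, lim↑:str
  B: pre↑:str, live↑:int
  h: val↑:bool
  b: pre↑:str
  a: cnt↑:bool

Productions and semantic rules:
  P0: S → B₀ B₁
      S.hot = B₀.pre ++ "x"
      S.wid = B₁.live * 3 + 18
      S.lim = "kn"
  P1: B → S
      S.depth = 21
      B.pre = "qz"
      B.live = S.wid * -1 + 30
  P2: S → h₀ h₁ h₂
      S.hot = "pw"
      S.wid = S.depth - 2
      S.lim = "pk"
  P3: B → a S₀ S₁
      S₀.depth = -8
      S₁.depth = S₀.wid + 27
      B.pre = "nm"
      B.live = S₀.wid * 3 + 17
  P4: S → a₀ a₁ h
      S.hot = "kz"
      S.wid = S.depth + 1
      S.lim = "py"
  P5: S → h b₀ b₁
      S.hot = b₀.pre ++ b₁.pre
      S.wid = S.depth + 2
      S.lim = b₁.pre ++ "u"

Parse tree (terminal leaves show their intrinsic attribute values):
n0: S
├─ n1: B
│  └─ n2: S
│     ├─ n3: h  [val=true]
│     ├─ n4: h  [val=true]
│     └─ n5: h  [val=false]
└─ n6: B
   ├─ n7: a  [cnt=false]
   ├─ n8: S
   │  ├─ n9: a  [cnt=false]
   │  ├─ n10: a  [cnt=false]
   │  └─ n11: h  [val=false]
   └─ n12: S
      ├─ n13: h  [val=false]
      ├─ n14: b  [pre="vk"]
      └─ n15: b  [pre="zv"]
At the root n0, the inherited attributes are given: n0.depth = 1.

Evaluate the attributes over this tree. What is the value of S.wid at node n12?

22

1. n0.depth = 1  [given at root]
2. n2.depth = 21  [21]
3. n3.val = true  [terminal]
4. n4.val = true  [terminal]
5. n5.val = false  [terminal]
6. n2.hot = "pw"  ["pw"]
7. n2.wid = 19  [S.depth - 2]
8. n2.lim = "pk"  ["pk"]
9. n1.pre = "qz"  ["qz"]
10. n1.live = 11  [S.wid * -1 + 30]
11. n7.cnt = false  [terminal]
12. n8.depth = -8  [-8]
13. n9.cnt = false  [terminal]
14. n10.cnt = false  [terminal]
15. n11.val = false  [terminal]
16. n8.hot = "kz"  ["kz"]
17. n8.wid = -7  [S.depth + 1]
18. n8.lim = "py"  ["py"]
19. n12.depth = 20  [S₀.wid + 27]
20. n13.val = false  [terminal]
21. n14.pre = "vk"  [terminal]
22. n15.pre = "zv"  [terminal]
23. n12.hot = "vkzv"  [b₀.pre ++ b₁.pre]
24. n12.wid = 22  [S.depth + 2]
25. n12.lim = "zvu"  [b₁.pre ++ "u"]
26. n6.pre = "nm"  ["nm"]
27. n6.live = -4  [S₀.wid * 3 + 17]
28. n0.hot = "qzx"  [B₀.pre ++ "x"]
29. n0.wid = 6  [B₁.live * 3 + 18]
30. n0.lim = "kn"  ["kn"]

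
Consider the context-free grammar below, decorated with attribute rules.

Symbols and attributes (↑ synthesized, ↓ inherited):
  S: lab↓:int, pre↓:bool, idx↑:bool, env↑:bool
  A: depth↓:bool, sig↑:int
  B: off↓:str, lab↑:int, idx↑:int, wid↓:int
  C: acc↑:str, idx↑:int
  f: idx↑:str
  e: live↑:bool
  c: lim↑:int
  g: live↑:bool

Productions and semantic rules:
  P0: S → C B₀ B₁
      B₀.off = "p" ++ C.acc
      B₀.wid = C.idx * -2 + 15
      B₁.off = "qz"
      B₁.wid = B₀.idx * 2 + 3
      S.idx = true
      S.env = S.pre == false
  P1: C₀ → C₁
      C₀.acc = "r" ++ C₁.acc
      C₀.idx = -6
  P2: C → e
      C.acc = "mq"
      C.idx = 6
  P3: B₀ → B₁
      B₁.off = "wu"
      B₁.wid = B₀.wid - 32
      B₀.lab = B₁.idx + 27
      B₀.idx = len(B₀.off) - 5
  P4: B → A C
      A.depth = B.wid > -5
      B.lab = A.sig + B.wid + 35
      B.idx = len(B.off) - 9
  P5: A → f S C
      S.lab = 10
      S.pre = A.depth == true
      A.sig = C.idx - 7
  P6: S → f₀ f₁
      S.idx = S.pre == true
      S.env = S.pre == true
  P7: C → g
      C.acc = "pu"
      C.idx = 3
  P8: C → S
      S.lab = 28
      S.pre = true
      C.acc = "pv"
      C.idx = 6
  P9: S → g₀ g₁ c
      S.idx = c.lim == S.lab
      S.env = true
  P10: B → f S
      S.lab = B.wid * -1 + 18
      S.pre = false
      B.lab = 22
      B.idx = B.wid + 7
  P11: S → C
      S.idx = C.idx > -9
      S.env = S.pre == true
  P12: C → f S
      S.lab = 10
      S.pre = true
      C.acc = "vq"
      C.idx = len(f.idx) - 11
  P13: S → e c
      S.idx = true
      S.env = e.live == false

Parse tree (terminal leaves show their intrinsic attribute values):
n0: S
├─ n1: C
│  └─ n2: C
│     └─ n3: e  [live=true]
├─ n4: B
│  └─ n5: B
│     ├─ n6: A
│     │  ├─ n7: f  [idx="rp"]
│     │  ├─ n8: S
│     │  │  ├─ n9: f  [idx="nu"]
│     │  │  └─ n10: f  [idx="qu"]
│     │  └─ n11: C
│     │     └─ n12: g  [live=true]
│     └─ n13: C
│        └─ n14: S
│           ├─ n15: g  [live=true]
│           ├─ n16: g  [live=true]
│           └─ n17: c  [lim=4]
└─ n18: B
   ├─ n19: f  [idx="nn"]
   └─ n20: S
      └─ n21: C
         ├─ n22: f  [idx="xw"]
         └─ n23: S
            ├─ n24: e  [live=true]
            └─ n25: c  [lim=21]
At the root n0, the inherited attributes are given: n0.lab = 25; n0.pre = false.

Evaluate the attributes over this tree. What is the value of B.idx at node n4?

-1

1. n0.lab = 25  [given at root]
2. n0.pre = false  [given at root]
3. n3.live = true  [terminal]
4. n2.acc = "mq"  ["mq"]
5. n2.idx = 6  [6]
6. n1.acc = "rmq"  ["r" ++ C₁.acc]
7. n1.idx = -6  [-6]
8. n4.off = "prmq"  ["p" ++ C.acc]
9. n4.wid = 27  [C.idx * -2 + 15]
10. n5.off = "wu"  ["wu"]
11. n5.wid = -5  [B₀.wid - 32]
12. n6.depth = false  [B.wid > -5]
13. n7.idx = "rp"  [terminal]
14. n8.lab = 10  [10]
15. n8.pre = false  [A.depth == true]
16. n9.idx = "nu"  [terminal]
17. n10.idx = "qu"  [terminal]
18. n8.idx = false  [S.pre == true]
19. n8.env = false  [S.pre == true]
20. n12.live = true  [terminal]
21. n11.acc = "pu"  ["pu"]
22. n11.idx = 3  [3]
23. n6.sig = -4  [C.idx - 7]
24. n14.lab = 28  [28]
25. n14.pre = true  [true]
26. n15.live = true  [terminal]
27. n16.live = true  [terminal]
28. n17.lim = 4  [terminal]
29. n14.idx = false  [c.lim == S.lab]
30. n14.env = true  [true]
31. n13.acc = "pv"  ["pv"]
32. n13.idx = 6  [6]
33. n5.lab = 26  [A.sig + B.wid + 35]
34. n5.idx = -7  [len(B.off) - 9]
35. n4.lab = 20  [B₁.idx + 27]
36. n4.idx = -1  [len(B₀.off) - 5]
37. n18.off = "qz"  ["qz"]
38. n18.wid = 1  [B₀.idx * 2 + 3]
39. n19.idx = "nn"  [terminal]
40. n20.lab = 17  [B.wid * -1 + 18]
41. n20.pre = false  [false]
42. n22.idx = "xw"  [terminal]
43. n23.lab = 10  [10]
44. n23.pre = true  [true]
45. n24.live = true  [terminal]
46. n25.lim = 21  [terminal]
47. n23.idx = true  [true]
48. n23.env = false  [e.live == false]
49. n21.acc = "vq"  ["vq"]
50. n21.idx = -9  [len(f.idx) - 11]
51. n20.idx = false  [C.idx > -9]
52. n20.env = false  [S.pre == true]
53. n18.lab = 22  [22]
54. n18.idx = 8  [B.wid + 7]
55. n0.idx = true  [true]
56. n0.env = true  [S.pre == false]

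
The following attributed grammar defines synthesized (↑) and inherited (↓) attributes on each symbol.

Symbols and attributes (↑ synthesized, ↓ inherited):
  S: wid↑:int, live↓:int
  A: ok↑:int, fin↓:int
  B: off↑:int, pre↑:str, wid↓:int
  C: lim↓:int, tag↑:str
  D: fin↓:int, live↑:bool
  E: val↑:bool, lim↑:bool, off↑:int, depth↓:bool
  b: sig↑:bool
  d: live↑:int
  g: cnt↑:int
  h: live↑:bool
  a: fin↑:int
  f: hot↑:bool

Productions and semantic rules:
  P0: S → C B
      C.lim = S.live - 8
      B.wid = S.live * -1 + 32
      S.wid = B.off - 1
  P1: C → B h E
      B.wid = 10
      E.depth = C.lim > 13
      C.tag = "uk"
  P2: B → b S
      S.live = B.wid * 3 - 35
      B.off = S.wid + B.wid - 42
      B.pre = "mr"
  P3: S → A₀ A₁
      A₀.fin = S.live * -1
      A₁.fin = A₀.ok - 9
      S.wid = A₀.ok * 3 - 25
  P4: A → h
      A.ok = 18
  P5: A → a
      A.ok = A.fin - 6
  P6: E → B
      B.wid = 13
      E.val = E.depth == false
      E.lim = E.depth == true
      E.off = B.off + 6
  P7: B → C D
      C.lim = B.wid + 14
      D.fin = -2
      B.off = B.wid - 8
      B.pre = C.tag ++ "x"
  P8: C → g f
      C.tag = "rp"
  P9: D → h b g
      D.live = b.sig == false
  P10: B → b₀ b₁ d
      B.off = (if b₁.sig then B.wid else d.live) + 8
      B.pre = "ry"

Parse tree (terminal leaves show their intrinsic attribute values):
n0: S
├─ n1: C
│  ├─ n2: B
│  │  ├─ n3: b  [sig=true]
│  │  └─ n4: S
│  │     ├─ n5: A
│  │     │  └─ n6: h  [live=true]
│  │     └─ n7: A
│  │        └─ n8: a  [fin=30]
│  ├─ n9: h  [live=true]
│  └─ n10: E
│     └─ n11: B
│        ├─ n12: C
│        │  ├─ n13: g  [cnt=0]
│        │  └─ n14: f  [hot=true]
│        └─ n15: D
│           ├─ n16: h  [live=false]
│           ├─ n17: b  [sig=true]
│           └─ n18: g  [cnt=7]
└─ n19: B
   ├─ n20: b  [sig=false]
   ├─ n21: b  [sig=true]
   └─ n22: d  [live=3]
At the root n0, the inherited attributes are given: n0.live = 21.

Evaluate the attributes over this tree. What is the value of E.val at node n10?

1. n0.live = 21  [given at root]
2. n1.lim = 13  [S.live - 8]
3. n2.wid = 10  [10]
4. n3.sig = true  [terminal]
5. n4.live = -5  [B.wid * 3 - 35]
6. n5.fin = 5  [S.live * -1]
7. n6.live = true  [terminal]
8. n5.ok = 18  [18]
9. n7.fin = 9  [A₀.ok - 9]
10. n8.fin = 30  [terminal]
11. n7.ok = 3  [A.fin - 6]
12. n4.wid = 29  [A₀.ok * 3 - 25]
13. n2.off = -3  [S.wid + B.wid - 42]
14. n2.pre = "mr"  ["mr"]
15. n9.live = true  [terminal]
16. n10.depth = false  [C.lim > 13]
17. n11.wid = 13  [13]
18. n12.lim = 27  [B.wid + 14]
19. n13.cnt = 0  [terminal]
20. n14.hot = true  [terminal]
21. n12.tag = "rp"  ["rp"]
22. n15.fin = -2  [-2]
23. n16.live = false  [terminal]
24. n17.sig = true  [terminal]
25. n18.cnt = 7  [terminal]
26. n15.live = false  [b.sig == false]
27. n11.off = 5  [B.wid - 8]
28. n11.pre = "rpx"  [C.tag ++ "x"]
29. n10.val = true  [E.depth == false]
30. n10.lim = false  [E.depth == true]
31. n10.off = 11  [B.off + 6]
32. n1.tag = "uk"  ["uk"]
33. n19.wid = 11  [S.live * -1 + 32]
34. n20.sig = false  [terminal]
35. n21.sig = true  [terminal]
36. n22.live = 3  [terminal]
37. n19.off = 19  [(if b₁.sig then B.wid else d.live) + 8]
38. n19.pre = "ry"  ["ry"]
39. n0.wid = 18  [B.off - 1]

true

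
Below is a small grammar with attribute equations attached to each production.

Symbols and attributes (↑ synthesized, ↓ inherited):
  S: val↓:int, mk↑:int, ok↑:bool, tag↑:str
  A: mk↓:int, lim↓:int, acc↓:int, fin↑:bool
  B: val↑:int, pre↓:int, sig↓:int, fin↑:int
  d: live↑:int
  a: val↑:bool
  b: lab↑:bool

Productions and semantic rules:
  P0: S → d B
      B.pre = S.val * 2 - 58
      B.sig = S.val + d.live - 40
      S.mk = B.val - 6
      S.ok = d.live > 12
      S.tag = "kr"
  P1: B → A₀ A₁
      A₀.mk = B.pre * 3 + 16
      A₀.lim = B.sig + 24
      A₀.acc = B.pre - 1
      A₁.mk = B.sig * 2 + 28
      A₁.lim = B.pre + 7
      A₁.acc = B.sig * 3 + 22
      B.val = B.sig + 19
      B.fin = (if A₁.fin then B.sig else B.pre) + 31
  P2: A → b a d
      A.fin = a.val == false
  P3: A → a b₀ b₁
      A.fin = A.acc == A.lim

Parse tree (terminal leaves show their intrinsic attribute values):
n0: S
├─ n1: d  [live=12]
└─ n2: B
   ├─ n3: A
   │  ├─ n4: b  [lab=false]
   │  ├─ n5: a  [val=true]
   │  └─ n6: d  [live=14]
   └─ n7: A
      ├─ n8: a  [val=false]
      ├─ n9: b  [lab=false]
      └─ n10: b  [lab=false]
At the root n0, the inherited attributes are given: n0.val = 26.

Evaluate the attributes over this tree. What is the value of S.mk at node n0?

11

1. n0.val = 26  [given at root]
2. n1.live = 12  [terminal]
3. n2.pre = -6  [S.val * 2 - 58]
4. n2.sig = -2  [S.val + d.live - 40]
5. n3.mk = -2  [B.pre * 3 + 16]
6. n3.lim = 22  [B.sig + 24]
7. n3.acc = -7  [B.pre - 1]
8. n4.lab = false  [terminal]
9. n5.val = true  [terminal]
10. n6.live = 14  [terminal]
11. n3.fin = false  [a.val == false]
12. n7.mk = 24  [B.sig * 2 + 28]
13. n7.lim = 1  [B.pre + 7]
14. n7.acc = 16  [B.sig * 3 + 22]
15. n8.val = false  [terminal]
16. n9.lab = false  [terminal]
17. n10.lab = false  [terminal]
18. n7.fin = false  [A.acc == A.lim]
19. n2.val = 17  [B.sig + 19]
20. n2.fin = 25  [(if A₁.fin then B.sig else B.pre) + 31]
21. n0.mk = 11  [B.val - 6]
22. n0.ok = false  [d.live > 12]
23. n0.tag = "kr"  ["kr"]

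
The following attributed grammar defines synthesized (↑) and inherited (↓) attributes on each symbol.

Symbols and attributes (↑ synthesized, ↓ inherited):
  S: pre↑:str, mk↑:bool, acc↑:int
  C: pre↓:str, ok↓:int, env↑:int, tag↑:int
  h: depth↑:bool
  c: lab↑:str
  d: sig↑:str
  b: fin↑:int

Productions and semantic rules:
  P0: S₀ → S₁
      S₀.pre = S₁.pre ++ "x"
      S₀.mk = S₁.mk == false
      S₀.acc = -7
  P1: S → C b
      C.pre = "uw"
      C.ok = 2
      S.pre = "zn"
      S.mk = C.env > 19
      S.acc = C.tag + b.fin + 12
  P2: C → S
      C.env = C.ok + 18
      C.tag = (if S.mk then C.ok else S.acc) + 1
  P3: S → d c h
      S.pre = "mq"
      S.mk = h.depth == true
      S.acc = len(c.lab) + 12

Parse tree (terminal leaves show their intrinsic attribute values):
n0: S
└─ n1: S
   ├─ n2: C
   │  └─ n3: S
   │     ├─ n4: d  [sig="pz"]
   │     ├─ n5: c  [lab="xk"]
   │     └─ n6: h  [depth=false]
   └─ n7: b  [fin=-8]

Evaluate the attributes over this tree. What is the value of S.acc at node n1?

19

1. n2.pre = "uw"  ["uw"]
2. n2.ok = 2  [2]
3. n4.sig = "pz"  [terminal]
4. n5.lab = "xk"  [terminal]
5. n6.depth = false  [terminal]
6. n3.pre = "mq"  ["mq"]
7. n3.mk = false  [h.depth == true]
8. n3.acc = 14  [len(c.lab) + 12]
9. n2.env = 20  [C.ok + 18]
10. n2.tag = 15  [(if S.mk then C.ok else S.acc) + 1]
11. n7.fin = -8  [terminal]
12. n1.pre = "zn"  ["zn"]
13. n1.mk = true  [C.env > 19]
14. n1.acc = 19  [C.tag + b.fin + 12]
15. n0.pre = "znx"  [S₁.pre ++ "x"]
16. n0.mk = false  [S₁.mk == false]
17. n0.acc = -7  [-7]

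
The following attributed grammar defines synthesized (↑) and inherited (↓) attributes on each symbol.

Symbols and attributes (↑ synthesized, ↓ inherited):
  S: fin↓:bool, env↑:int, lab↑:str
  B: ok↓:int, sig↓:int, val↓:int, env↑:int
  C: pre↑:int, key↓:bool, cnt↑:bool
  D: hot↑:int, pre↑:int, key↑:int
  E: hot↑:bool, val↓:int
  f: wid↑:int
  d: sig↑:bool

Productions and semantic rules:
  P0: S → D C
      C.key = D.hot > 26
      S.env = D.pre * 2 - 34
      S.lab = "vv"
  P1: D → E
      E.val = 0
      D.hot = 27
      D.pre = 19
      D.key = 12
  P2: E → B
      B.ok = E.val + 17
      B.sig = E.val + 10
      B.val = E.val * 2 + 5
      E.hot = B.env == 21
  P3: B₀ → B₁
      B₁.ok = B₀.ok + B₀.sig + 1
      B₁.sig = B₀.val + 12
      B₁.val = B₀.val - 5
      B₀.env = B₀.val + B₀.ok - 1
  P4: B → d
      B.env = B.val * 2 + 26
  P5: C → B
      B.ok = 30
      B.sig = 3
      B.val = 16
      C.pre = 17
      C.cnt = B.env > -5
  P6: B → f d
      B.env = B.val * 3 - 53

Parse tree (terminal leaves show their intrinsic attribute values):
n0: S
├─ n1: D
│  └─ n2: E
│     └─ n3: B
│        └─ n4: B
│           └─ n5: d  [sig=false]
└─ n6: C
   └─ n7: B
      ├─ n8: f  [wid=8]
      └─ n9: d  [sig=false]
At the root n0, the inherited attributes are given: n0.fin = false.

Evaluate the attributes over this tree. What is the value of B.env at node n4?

1. n0.fin = false  [given at root]
2. n2.val = 0  [0]
3. n3.ok = 17  [E.val + 17]
4. n3.sig = 10  [E.val + 10]
5. n3.val = 5  [E.val * 2 + 5]
6. n4.ok = 28  [B₀.ok + B₀.sig + 1]
7. n4.sig = 17  [B₀.val + 12]
8. n4.val = 0  [B₀.val - 5]
9. n5.sig = false  [terminal]
10. n4.env = 26  [B.val * 2 + 26]
11. n3.env = 21  [B₀.val + B₀.ok - 1]
12. n2.hot = true  [B.env == 21]
13. n1.hot = 27  [27]
14. n1.pre = 19  [19]
15. n1.key = 12  [12]
16. n6.key = true  [D.hot > 26]
17. n7.ok = 30  [30]
18. n7.sig = 3  [3]
19. n7.val = 16  [16]
20. n8.wid = 8  [terminal]
21. n9.sig = false  [terminal]
22. n7.env = -5  [B.val * 3 - 53]
23. n6.pre = 17  [17]
24. n6.cnt = false  [B.env > -5]
25. n0.env = 4  [D.pre * 2 - 34]
26. n0.lab = "vv"  ["vv"]

26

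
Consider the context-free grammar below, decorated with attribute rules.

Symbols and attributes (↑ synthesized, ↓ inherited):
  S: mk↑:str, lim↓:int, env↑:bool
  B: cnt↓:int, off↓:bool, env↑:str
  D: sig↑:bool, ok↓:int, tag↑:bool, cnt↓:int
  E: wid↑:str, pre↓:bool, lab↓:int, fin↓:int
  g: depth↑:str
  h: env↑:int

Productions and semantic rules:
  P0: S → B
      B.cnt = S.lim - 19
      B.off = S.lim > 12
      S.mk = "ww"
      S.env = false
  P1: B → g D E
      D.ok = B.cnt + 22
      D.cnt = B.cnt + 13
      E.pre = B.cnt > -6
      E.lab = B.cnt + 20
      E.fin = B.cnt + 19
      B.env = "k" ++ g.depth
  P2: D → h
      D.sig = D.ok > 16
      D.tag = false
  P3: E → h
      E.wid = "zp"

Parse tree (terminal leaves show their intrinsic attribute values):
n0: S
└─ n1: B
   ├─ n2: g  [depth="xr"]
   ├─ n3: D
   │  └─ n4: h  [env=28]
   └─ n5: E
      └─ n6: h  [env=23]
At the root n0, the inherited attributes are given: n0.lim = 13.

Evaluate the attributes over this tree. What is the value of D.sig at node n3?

false

1. n0.lim = 13  [given at root]
2. n1.cnt = -6  [S.lim - 19]
3. n1.off = true  [S.lim > 12]
4. n2.depth = "xr"  [terminal]
5. n3.ok = 16  [B.cnt + 22]
6. n3.cnt = 7  [B.cnt + 13]
7. n4.env = 28  [terminal]
8. n3.sig = false  [D.ok > 16]
9. n3.tag = false  [false]
10. n5.pre = false  [B.cnt > -6]
11. n5.lab = 14  [B.cnt + 20]
12. n5.fin = 13  [B.cnt + 19]
13. n6.env = 23  [terminal]
14. n5.wid = "zp"  ["zp"]
15. n1.env = "kxr"  ["k" ++ g.depth]
16. n0.mk = "ww"  ["ww"]
17. n0.env = false  [false]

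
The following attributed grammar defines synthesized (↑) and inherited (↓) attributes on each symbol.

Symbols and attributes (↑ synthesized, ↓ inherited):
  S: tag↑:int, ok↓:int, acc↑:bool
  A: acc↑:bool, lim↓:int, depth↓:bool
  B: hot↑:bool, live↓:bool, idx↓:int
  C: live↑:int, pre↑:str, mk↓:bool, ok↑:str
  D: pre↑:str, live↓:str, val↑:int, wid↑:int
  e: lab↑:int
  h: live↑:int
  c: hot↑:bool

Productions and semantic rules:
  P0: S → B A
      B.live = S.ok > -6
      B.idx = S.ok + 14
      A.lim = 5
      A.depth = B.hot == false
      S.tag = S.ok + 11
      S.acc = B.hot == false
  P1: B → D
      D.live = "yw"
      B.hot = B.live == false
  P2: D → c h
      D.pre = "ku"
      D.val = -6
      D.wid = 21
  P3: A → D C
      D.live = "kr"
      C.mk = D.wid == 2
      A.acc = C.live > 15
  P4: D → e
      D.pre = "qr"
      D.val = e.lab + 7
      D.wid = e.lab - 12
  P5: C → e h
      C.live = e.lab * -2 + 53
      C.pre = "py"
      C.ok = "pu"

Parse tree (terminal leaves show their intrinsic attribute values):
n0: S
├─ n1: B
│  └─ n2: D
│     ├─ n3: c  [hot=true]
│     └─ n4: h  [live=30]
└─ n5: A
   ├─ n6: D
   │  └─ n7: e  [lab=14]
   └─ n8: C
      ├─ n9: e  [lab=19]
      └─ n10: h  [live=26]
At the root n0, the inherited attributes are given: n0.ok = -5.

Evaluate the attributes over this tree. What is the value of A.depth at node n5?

1. n0.ok = -5  [given at root]
2. n1.live = true  [S.ok > -6]
3. n1.idx = 9  [S.ok + 14]
4. n2.live = "yw"  ["yw"]
5. n3.hot = true  [terminal]
6. n4.live = 30  [terminal]
7. n2.pre = "ku"  ["ku"]
8. n2.val = -6  [-6]
9. n2.wid = 21  [21]
10. n1.hot = false  [B.live == false]
11. n5.lim = 5  [5]
12. n5.depth = true  [B.hot == false]
13. n6.live = "kr"  ["kr"]
14. n7.lab = 14  [terminal]
15. n6.pre = "qr"  ["qr"]
16. n6.val = 21  [e.lab + 7]
17. n6.wid = 2  [e.lab - 12]
18. n8.mk = true  [D.wid == 2]
19. n9.lab = 19  [terminal]
20. n10.live = 26  [terminal]
21. n8.live = 15  [e.lab * -2 + 53]
22. n8.pre = "py"  ["py"]
23. n8.ok = "pu"  ["pu"]
24. n5.acc = false  [C.live > 15]
25. n0.tag = 6  [S.ok + 11]
26. n0.acc = true  [B.hot == false]

true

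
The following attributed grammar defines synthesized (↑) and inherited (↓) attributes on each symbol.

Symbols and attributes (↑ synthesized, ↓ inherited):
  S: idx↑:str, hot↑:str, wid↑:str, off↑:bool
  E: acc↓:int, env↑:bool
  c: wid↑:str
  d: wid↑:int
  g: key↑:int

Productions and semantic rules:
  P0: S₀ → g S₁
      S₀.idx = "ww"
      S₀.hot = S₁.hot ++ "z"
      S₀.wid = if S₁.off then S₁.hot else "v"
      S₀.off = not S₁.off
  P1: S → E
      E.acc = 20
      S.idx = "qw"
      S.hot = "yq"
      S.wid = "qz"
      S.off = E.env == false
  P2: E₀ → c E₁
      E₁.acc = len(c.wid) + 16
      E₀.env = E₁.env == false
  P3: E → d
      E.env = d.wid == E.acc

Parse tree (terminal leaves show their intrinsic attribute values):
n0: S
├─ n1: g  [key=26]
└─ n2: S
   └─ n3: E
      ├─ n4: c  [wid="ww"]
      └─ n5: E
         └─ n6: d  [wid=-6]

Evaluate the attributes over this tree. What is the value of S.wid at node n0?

"v"

1. n1.key = 26  [terminal]
2. n3.acc = 20  [20]
3. n4.wid = "ww"  [terminal]
4. n5.acc = 18  [len(c.wid) + 16]
5. n6.wid = -6  [terminal]
6. n5.env = false  [d.wid == E.acc]
7. n3.env = true  [E₁.env == false]
8. n2.idx = "qw"  ["qw"]
9. n2.hot = "yq"  ["yq"]
10. n2.wid = "qz"  ["qz"]
11. n2.off = false  [E.env == false]
12. n0.idx = "ww"  ["ww"]
13. n0.hot = "yqz"  [S₁.hot ++ "z"]
14. n0.wid = "v"  [if S₁.off then S₁.hot else "v"]
15. n0.off = true  [not S₁.off]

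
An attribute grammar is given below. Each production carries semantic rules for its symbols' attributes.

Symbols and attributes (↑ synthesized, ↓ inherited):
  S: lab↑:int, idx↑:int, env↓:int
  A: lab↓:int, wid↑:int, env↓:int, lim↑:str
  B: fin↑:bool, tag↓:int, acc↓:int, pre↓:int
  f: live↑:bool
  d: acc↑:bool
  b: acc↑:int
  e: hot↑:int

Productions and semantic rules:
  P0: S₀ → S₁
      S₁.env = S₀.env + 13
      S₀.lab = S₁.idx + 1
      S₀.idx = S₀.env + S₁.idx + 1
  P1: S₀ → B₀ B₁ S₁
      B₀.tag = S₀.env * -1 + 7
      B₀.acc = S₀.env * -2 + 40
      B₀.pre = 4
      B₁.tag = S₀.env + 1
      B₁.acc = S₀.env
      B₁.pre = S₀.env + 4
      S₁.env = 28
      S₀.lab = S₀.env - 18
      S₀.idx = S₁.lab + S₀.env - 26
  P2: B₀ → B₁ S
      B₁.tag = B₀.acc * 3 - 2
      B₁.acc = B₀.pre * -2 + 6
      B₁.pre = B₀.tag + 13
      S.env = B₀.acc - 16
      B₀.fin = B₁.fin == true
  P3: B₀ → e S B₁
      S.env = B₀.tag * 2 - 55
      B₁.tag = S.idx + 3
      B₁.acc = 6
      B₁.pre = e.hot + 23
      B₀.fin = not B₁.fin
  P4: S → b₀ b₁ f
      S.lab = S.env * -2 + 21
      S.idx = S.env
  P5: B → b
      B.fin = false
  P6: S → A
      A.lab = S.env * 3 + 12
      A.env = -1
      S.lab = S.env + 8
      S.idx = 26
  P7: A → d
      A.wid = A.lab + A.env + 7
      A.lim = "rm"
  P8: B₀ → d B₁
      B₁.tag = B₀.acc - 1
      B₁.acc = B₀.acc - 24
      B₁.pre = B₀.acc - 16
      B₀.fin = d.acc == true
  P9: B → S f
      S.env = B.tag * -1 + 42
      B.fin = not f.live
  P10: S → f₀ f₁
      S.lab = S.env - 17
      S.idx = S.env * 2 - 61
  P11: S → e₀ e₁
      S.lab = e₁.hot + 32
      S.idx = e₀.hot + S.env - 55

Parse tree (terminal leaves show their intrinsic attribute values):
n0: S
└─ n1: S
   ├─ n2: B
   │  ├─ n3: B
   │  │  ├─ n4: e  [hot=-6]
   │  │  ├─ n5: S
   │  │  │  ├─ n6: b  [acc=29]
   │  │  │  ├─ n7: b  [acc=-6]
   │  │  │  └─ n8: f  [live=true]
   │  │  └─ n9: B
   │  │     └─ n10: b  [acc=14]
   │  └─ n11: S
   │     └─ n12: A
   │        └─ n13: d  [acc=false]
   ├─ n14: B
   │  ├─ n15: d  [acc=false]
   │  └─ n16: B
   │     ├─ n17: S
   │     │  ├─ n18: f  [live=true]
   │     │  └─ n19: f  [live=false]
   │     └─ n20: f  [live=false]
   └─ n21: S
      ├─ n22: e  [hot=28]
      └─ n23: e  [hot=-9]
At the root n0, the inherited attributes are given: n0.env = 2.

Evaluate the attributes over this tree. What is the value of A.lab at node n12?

1. n0.env = 2  [given at root]
2. n1.env = 15  [S₀.env + 13]
3. n2.tag = -8  [S₀.env * -1 + 7]
4. n2.acc = 10  [S₀.env * -2 + 40]
5. n2.pre = 4  [4]
6. n3.tag = 28  [B₀.acc * 3 - 2]
7. n3.acc = -2  [B₀.pre * -2 + 6]
8. n3.pre = 5  [B₀.tag + 13]
9. n4.hot = -6  [terminal]
10. n5.env = 1  [B₀.tag * 2 - 55]
11. n6.acc = 29  [terminal]
12. n7.acc = -6  [terminal]
13. n8.live = true  [terminal]
14. n5.lab = 19  [S.env * -2 + 21]
15. n5.idx = 1  [S.env]
16. n9.tag = 4  [S.idx + 3]
17. n9.acc = 6  [6]
18. n9.pre = 17  [e.hot + 23]
19. n10.acc = 14  [terminal]
20. n9.fin = false  [false]
21. n3.fin = true  [not B₁.fin]
22. n11.env = -6  [B₀.acc - 16]
23. n12.lab = -6  [S.env * 3 + 12]
24. n12.env = -1  [-1]
25. n13.acc = false  [terminal]
26. n12.wid = 0  [A.lab + A.env + 7]
27. n12.lim = "rm"  ["rm"]
28. n11.lab = 2  [S.env + 8]
29. n11.idx = 26  [26]
30. n2.fin = true  [B₁.fin == true]
31. n14.tag = 16  [S₀.env + 1]
32. n14.acc = 15  [S₀.env]
33. n14.pre = 19  [S₀.env + 4]
34. n15.acc = false  [terminal]
35. n16.tag = 14  [B₀.acc - 1]
36. n16.acc = -9  [B₀.acc - 24]
37. n16.pre = -1  [B₀.acc - 16]
38. n17.env = 28  [B.tag * -1 + 42]
39. n18.live = true  [terminal]
40. n19.live = false  [terminal]
41. n17.lab = 11  [S.env - 17]
42. n17.idx = -5  [S.env * 2 - 61]
43. n20.live = false  [terminal]
44. n16.fin = true  [not f.live]
45. n14.fin = false  [d.acc == true]
46. n21.env = 28  [28]
47. n22.hot = 28  [terminal]
48. n23.hot = -9  [terminal]
49. n21.lab = 23  [e₁.hot + 32]
50. n21.idx = 1  [e₀.hot + S.env - 55]
51. n1.lab = -3  [S₀.env - 18]
52. n1.idx = 12  [S₁.lab + S₀.env - 26]
53. n0.lab = 13  [S₁.idx + 1]
54. n0.idx = 15  [S₀.env + S₁.idx + 1]

-6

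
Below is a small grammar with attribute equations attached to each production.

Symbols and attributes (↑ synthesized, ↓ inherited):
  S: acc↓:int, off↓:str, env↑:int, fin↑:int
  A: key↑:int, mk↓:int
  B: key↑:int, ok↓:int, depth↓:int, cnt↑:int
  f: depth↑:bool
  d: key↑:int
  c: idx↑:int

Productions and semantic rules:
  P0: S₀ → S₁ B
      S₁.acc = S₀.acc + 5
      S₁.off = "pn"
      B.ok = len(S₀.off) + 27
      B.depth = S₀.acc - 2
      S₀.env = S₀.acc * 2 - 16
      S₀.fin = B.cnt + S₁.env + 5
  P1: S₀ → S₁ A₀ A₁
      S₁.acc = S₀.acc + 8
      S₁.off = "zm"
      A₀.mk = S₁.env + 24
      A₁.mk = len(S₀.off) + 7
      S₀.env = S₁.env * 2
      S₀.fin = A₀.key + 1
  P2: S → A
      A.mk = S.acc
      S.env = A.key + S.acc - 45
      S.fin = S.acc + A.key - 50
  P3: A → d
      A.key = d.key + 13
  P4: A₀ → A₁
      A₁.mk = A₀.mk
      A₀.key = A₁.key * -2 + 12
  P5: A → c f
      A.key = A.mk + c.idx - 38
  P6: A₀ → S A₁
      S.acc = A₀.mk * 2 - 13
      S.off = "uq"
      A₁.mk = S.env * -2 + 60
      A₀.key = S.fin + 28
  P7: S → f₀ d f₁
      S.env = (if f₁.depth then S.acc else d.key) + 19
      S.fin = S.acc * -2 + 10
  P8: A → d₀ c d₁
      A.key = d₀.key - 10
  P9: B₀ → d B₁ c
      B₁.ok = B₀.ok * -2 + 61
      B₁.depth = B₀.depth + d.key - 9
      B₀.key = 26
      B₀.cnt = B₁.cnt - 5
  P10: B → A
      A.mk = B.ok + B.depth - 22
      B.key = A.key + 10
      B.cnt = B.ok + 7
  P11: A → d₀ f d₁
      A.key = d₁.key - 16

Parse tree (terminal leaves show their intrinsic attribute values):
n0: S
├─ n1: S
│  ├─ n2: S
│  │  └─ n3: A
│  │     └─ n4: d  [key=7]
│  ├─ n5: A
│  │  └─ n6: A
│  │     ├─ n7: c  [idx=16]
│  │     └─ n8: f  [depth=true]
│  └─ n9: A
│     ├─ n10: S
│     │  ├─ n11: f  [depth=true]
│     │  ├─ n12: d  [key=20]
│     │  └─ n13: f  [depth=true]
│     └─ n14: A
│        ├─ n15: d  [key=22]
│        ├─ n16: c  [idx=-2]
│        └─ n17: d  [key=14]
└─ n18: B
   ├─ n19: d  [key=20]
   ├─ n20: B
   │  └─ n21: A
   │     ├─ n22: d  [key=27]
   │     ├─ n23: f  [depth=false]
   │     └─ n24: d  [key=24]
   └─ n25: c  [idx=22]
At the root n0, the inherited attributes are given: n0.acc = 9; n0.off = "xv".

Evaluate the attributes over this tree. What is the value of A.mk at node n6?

1. n0.acc = 9  [given at root]
2. n0.off = "xv"  [given at root]
3. n1.acc = 14  [S₀.acc + 5]
4. n1.off = "pn"  ["pn"]
5. n2.acc = 22  [S₀.acc + 8]
6. n2.off = "zm"  ["zm"]
7. n3.mk = 22  [S.acc]
8. n4.key = 7  [terminal]
9. n3.key = 20  [d.key + 13]
10. n2.env = -3  [A.key + S.acc - 45]
11. n2.fin = -8  [S.acc + A.key - 50]
12. n5.mk = 21  [S₁.env + 24]
13. n6.mk = 21  [A₀.mk]
14. n7.idx = 16  [terminal]
15. n8.depth = true  [terminal]
16. n6.key = -1  [A.mk + c.idx - 38]
17. n5.key = 14  [A₁.key * -2 + 12]
18. n9.mk = 9  [len(S₀.off) + 7]
19. n10.acc = 5  [A₀.mk * 2 - 13]
20. n10.off = "uq"  ["uq"]
21. n11.depth = true  [terminal]
22. n12.key = 20  [terminal]
23. n13.depth = true  [terminal]
24. n10.env = 24  [(if f₁.depth then S.acc else d.key) + 19]
25. n10.fin = 0  [S.acc * -2 + 10]
26. n14.mk = 12  [S.env * -2 + 60]
27. n15.key = 22  [terminal]
28. n16.idx = -2  [terminal]
29. n17.key = 14  [terminal]
30. n14.key = 12  [d₀.key - 10]
31. n9.key = 28  [S.fin + 28]
32. n1.env = -6  [S₁.env * 2]
33. n1.fin = 15  [A₀.key + 1]
34. n18.ok = 29  [len(S₀.off) + 27]
35. n18.depth = 7  [S₀.acc - 2]
36. n19.key = 20  [terminal]
37. n20.ok = 3  [B₀.ok * -2 + 61]
38. n20.depth = 18  [B₀.depth + d.key - 9]
39. n21.mk = -1  [B.ok + B.depth - 22]
40. n22.key = 27  [terminal]
41. n23.depth = false  [terminal]
42. n24.key = 24  [terminal]
43. n21.key = 8  [d₁.key - 16]
44. n20.key = 18  [A.key + 10]
45. n20.cnt = 10  [B.ok + 7]
46. n25.idx = 22  [terminal]
47. n18.key = 26  [26]
48. n18.cnt = 5  [B₁.cnt - 5]
49. n0.env = 2  [S₀.acc * 2 - 16]
50. n0.fin = 4  [B.cnt + S₁.env + 5]

21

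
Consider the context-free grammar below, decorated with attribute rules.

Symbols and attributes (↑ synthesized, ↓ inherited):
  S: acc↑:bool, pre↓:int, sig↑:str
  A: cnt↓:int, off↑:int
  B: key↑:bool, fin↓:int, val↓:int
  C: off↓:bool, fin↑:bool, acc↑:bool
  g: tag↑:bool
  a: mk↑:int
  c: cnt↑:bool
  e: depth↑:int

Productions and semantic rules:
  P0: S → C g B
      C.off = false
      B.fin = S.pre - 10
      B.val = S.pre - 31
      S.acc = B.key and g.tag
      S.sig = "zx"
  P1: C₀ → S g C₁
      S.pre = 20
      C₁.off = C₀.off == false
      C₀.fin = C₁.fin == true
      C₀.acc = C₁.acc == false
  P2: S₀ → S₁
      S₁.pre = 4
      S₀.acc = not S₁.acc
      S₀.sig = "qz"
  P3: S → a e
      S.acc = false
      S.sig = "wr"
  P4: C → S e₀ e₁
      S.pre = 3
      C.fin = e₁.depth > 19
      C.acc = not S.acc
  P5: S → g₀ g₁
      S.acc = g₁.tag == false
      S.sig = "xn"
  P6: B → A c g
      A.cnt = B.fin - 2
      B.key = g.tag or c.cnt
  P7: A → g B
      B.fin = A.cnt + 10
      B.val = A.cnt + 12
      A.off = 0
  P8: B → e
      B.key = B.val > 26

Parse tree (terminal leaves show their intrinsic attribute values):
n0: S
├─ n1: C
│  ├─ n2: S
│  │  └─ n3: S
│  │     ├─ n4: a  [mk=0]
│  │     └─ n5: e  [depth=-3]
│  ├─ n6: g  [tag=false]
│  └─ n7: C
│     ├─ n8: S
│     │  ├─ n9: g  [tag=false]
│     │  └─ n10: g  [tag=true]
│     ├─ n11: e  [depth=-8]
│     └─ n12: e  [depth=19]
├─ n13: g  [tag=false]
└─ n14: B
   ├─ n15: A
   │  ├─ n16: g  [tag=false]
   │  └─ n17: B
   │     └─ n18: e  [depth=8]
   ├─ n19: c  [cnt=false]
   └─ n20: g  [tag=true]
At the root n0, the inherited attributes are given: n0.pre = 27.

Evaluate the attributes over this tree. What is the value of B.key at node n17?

1. n0.pre = 27  [given at root]
2. n1.off = false  [false]
3. n2.pre = 20  [20]
4. n3.pre = 4  [4]
5. n4.mk = 0  [terminal]
6. n5.depth = -3  [terminal]
7. n3.acc = false  [false]
8. n3.sig = "wr"  ["wr"]
9. n2.acc = true  [not S₁.acc]
10. n2.sig = "qz"  ["qz"]
11. n6.tag = false  [terminal]
12. n7.off = true  [C₀.off == false]
13. n8.pre = 3  [3]
14. n9.tag = false  [terminal]
15. n10.tag = true  [terminal]
16. n8.acc = false  [g₁.tag == false]
17. n8.sig = "xn"  ["xn"]
18. n11.depth = -8  [terminal]
19. n12.depth = 19  [terminal]
20. n7.fin = false  [e₁.depth > 19]
21. n7.acc = true  [not S.acc]
22. n1.fin = false  [C₁.fin == true]
23. n1.acc = false  [C₁.acc == false]
24. n13.tag = false  [terminal]
25. n14.fin = 17  [S.pre - 10]
26. n14.val = -4  [S.pre - 31]
27. n15.cnt = 15  [B.fin - 2]
28. n16.tag = false  [terminal]
29. n17.fin = 25  [A.cnt + 10]
30. n17.val = 27  [A.cnt + 12]
31. n18.depth = 8  [terminal]
32. n17.key = true  [B.val > 26]
33. n15.off = 0  [0]
34. n19.cnt = false  [terminal]
35. n20.tag = true  [terminal]
36. n14.key = true  [g.tag or c.cnt]
37. n0.acc = false  [B.key and g.tag]
38. n0.sig = "zx"  ["zx"]

true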